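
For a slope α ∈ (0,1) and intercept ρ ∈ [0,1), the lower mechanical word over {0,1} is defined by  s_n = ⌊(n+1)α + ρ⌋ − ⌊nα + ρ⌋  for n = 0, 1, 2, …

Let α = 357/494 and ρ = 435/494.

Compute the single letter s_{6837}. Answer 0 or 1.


(n+1)α + ρ = (6838·357 + 435) / 494 = 2441601/494
nα + ρ     = (6837·357 + 435) / 494 = 2441244/494
⌊2441601/494⌋ = 4942,  ⌊2441244/494⌋ = 4941
s_{6837} = 4942 − 4941 = 1

1


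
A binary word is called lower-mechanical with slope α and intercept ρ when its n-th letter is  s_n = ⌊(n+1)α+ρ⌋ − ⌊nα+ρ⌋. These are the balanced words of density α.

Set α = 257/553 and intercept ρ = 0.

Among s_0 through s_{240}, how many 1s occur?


112

#1s = Σ_{n=0}^{240} s_n = Σ_{n=0}^{240} (⌊(n+1)α+ρ⌋ − ⌊nα+ρ⌋)
the sum telescopes: every ⌊nα+ρ⌋ with 0 < n < 241 appears once with + and once with −, leaving ⌊241α+ρ⌋ − ⌊0·α+ρ⌋
241α + ρ = (241·257) / 553 = 61937/553
ρ = 0/553
⌊61937/553⌋ = 112,  ⌊0/553⌋ = 0
#1s = 112 − 0 = 112


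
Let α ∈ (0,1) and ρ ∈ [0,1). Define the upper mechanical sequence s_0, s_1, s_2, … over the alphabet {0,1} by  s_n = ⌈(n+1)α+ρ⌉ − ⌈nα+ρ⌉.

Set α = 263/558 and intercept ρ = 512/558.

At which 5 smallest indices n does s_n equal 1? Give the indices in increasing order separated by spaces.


n=0: ⌈775/558⌉−⌈512/558⌉ = 2−1 = 1  ← one
n=1: ⌈1038/558⌉−⌈775/558⌉ = 2−2 = 0
n=2: ⌈1301/558⌉−⌈1038/558⌉ = 3−2 = 1  ← one
n=3: ⌈1564/558⌉−⌈1301/558⌉ = 3−3 = 0
n=4: ⌈1827/558⌉−⌈1564/558⌉ = 4−3 = 1  ← one
n=5: ⌈2090/558⌉−⌈1827/558⌉ = 4−4 = 0
n=6: ⌈2353/558⌉−⌈2090/558⌉ = 5−4 = 1  ← one
n=7: ⌈2616/558⌉−⌈2353/558⌉ = 5−5 = 0
n=8: ⌈2879/558⌉−⌈2616/558⌉ = 6−5 = 1  ← one
positions of the first 5 ones: 0 2 4 6 8

0 2 4 6 8


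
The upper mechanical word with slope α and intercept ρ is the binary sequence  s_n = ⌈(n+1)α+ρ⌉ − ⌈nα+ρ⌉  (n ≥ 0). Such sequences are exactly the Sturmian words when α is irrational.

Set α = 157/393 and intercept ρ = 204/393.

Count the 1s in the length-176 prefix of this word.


70

#1s = Σ_{n=0}^{175} s_n = Σ_{n=0}^{175} (⌈(n+1)α+ρ⌉ − ⌈nα+ρ⌉)
the sum telescopes: every ⌈nα+ρ⌉ with 0 < n < 176 appears once with + and once with −, leaving ⌈176α+ρ⌉ − ⌈0·α+ρ⌉
176α + ρ = (176·157 + 204) / 393 = 27836/393
ρ = 204/393
⌈27836/393⌉ = 71,  ⌈204/393⌉ = 1
#1s = 71 − 1 = 70


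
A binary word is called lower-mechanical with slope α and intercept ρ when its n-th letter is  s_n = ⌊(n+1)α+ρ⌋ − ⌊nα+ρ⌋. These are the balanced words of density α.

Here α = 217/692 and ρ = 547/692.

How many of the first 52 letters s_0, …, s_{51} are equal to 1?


17

#1s = Σ_{n=0}^{51} s_n = Σ_{n=0}^{51} (⌊(n+1)α+ρ⌋ − ⌊nα+ρ⌋)
the sum telescopes: every ⌊nα+ρ⌋ with 0 < n < 52 appears once with + and once with −, leaving ⌊52α+ρ⌋ − ⌊0·α+ρ⌋
52α + ρ = (52·217 + 547) / 692 = 11831/692
ρ = 547/692
⌊11831/692⌋ = 17,  ⌊547/692⌋ = 0
#1s = 17 − 0 = 17


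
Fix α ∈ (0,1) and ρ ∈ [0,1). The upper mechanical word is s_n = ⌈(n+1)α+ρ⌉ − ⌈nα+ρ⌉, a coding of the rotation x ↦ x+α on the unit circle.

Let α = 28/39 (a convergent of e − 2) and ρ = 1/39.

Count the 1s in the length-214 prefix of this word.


153

#1s = Σ_{n=0}^{213} s_n = Σ_{n=0}^{213} (⌈(n+1)α+ρ⌉ − ⌈nα+ρ⌉)
the sum telescopes: every ⌈nα+ρ⌉ with 0 < n < 214 appears once with + and once with −, leaving ⌈214α+ρ⌉ − ⌈0·α+ρ⌉
214α + ρ = (214·28 + 1) / 39 = 5993/39
ρ = 1/39
⌈5993/39⌉ = 154,  ⌈1/39⌉ = 1
#1s = 154 − 1 = 153


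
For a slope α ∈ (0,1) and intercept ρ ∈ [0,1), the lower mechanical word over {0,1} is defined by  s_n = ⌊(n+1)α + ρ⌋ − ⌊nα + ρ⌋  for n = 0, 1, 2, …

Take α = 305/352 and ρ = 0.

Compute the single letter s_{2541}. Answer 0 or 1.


1

(n+1)α + ρ = (2542·305) / 352 = 775310/352
nα + ρ     = (2541·305) / 352 = 775005/352
⌊775310/352⌋ = 2202,  ⌊775005/352⌋ = 2201
s_{2541} = 2202 − 2201 = 1


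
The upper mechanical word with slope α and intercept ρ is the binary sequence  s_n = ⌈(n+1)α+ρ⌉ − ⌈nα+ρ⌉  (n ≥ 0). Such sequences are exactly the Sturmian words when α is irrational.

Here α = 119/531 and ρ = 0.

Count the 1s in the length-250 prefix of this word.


#1s = Σ_{n=0}^{249} s_n = Σ_{n=0}^{249} (⌈(n+1)α+ρ⌉ − ⌈nα+ρ⌉)
the sum telescopes: every ⌈nα+ρ⌉ with 0 < n < 250 appears once with + and once with −, leaving ⌈250α+ρ⌉ − ⌈0·α+ρ⌉
250α + ρ = (250·119) / 531 = 29750/531
ρ = 0/531
⌈29750/531⌉ = 57,  ⌈0/531⌉ = 0
#1s = 57 − 0 = 57

57


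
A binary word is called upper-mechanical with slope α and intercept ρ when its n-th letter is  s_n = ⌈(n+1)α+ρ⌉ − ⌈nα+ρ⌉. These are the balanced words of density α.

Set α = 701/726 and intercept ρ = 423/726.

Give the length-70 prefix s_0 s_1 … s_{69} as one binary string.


1111111111111111011111111111111111111111111110111111111111111111111111

n=0: ⌈(1·701+423)/726⌉ − ⌈(0·701+423)/726⌉ = ⌈1124/726⌉ − ⌈423/726⌉ = 2 − 1 = 1
n=1: ⌈(2·701+423)/726⌉ − ⌈(1·701+423)/726⌉ = ⌈1825/726⌉ − ⌈1124/726⌉ = 3 − 2 = 1
n=2: ⌈(3·701+423)/726⌉ − ⌈(2·701+423)/726⌉ = ⌈2526/726⌉ − ⌈1825/726⌉ = 4 − 3 = 1
n=3: ⌈(4·701+423)/726⌉ − ⌈(3·701+423)/726⌉ = ⌈3227/726⌉ − ⌈2526/726⌉ = 5 − 4 = 1
n=4: ⌈(5·701+423)/726⌉ − ⌈(4·701+423)/726⌉ = ⌈3928/726⌉ − ⌈3227/726⌉ = 6 − 5 = 1
n=5: ⌈(6·701+423)/726⌉ − ⌈(5·701+423)/726⌉ = ⌈4629/726⌉ − ⌈3928/726⌉ = 7 − 6 = 1
n=6: ⌈(7·701+423)/726⌉ − ⌈(6·701+423)/726⌉ = ⌈5330/726⌉ − ⌈4629/726⌉ = 8 − 7 = 1
n=7: ⌈(8·701+423)/726⌉ − ⌈(7·701+423)/726⌉ = ⌈6031/726⌉ − ⌈5330/726⌉ = 9 − 8 = 1
n=8: ⌈(9·701+423)/726⌉ − ⌈(8·701+423)/726⌉ = ⌈6732/726⌉ − ⌈6031/726⌉ = 10 − 9 = 1
n=9: ⌈(10·701+423)/726⌉ − ⌈(9·701+423)/726⌉ = ⌈7433/726⌉ − ⌈6732/726⌉ = 11 − 10 = 1
n=10: ⌈(11·701+423)/726⌉ − ⌈(10·701+423)/726⌉ = ⌈8134/726⌉ − ⌈7433/726⌉ = 12 − 11 = 1
n=11: ⌈(12·701+423)/726⌉ − ⌈(11·701+423)/726⌉ = ⌈8835/726⌉ − ⌈8134/726⌉ = 13 − 12 = 1
n=12: ⌈(13·701+423)/726⌉ − ⌈(12·701+423)/726⌉ = ⌈9536/726⌉ − ⌈8835/726⌉ = 14 − 13 = 1
n=13: ⌈(14·701+423)/726⌉ − ⌈(13·701+423)/726⌉ = ⌈10237/726⌉ − ⌈9536/726⌉ = 15 − 14 = 1
n=14: ⌈(15·701+423)/726⌉ − ⌈(14·701+423)/726⌉ = ⌈10938/726⌉ − ⌈10237/726⌉ = 16 − 15 = 1
n=15: ⌈(16·701+423)/726⌉ − ⌈(15·701+423)/726⌉ = ⌈11639/726⌉ − ⌈10938/726⌉ = 17 − 16 = 1
n=16: ⌈(17·701+423)/726⌉ − ⌈(16·701+423)/726⌉ = ⌈12340/726⌉ − ⌈11639/726⌉ = 17 − 17 = 0
n=17: ⌈(18·701+423)/726⌉ − ⌈(17·701+423)/726⌉ = ⌈13041/726⌉ − ⌈12340/726⌉ = 18 − 17 = 1
n=18: ⌈(19·701+423)/726⌉ − ⌈(18·701+423)/726⌉ = ⌈13742/726⌉ − ⌈13041/726⌉ = 19 − 18 = 1
n=19: ⌈(20·701+423)/726⌉ − ⌈(19·701+423)/726⌉ = ⌈14443/726⌉ − ⌈13742/726⌉ = 20 − 19 = 1
n=20: ⌈(21·701+423)/726⌉ − ⌈(20·701+423)/726⌉ = ⌈15144/726⌉ − ⌈14443/726⌉ = 21 − 20 = 1
n=21: ⌈(22·701+423)/726⌉ − ⌈(21·701+423)/726⌉ = ⌈15845/726⌉ − ⌈15144/726⌉ = 22 − 21 = 1
n=22: ⌈(23·701+423)/726⌉ − ⌈(22·701+423)/726⌉ = ⌈16546/726⌉ − ⌈15845/726⌉ = 23 − 22 = 1
n=23: ⌈(24·701+423)/726⌉ − ⌈(23·701+423)/726⌉ = ⌈17247/726⌉ − ⌈16546/726⌉ = 24 − 23 = 1
n=24: ⌈(25·701+423)/726⌉ − ⌈(24·701+423)/726⌉ = ⌈17948/726⌉ − ⌈17247/726⌉ = 25 − 24 = 1
n=25: ⌈(26·701+423)/726⌉ − ⌈(25·701+423)/726⌉ = ⌈18649/726⌉ − ⌈17948/726⌉ = 26 − 25 = 1
n=26: ⌈(27·701+423)/726⌉ − ⌈(26·701+423)/726⌉ = ⌈19350/726⌉ − ⌈18649/726⌉ = 27 − 26 = 1
n=27: ⌈(28·701+423)/726⌉ − ⌈(27·701+423)/726⌉ = ⌈20051/726⌉ − ⌈19350/726⌉ = 28 − 27 = 1
n=28: ⌈(29·701+423)/726⌉ − ⌈(28·701+423)/726⌉ = ⌈20752/726⌉ − ⌈20051/726⌉ = 29 − 28 = 1
n=29: ⌈(30·701+423)/726⌉ − ⌈(29·701+423)/726⌉ = ⌈21453/726⌉ − ⌈20752/726⌉ = 30 − 29 = 1
n=30: ⌈(31·701+423)/726⌉ − ⌈(30·701+423)/726⌉ = ⌈22154/726⌉ − ⌈21453/726⌉ = 31 − 30 = 1
n=31: ⌈(32·701+423)/726⌉ − ⌈(31·701+423)/726⌉ = ⌈22855/726⌉ − ⌈22154/726⌉ = 32 − 31 = 1
n=32: ⌈(33·701+423)/726⌉ − ⌈(32·701+423)/726⌉ = ⌈23556/726⌉ − ⌈22855/726⌉ = 33 − 32 = 1
n=33: ⌈(34·701+423)/726⌉ − ⌈(33·701+423)/726⌉ = ⌈24257/726⌉ − ⌈23556/726⌉ = 34 − 33 = 1
n=34: ⌈(35·701+423)/726⌉ − ⌈(34·701+423)/726⌉ = ⌈24958/726⌉ − ⌈24257/726⌉ = 35 − 34 = 1
n=35: ⌈(36·701+423)/726⌉ − ⌈(35·701+423)/726⌉ = ⌈25659/726⌉ − ⌈24958/726⌉ = 36 − 35 = 1
n=36: ⌈(37·701+423)/726⌉ − ⌈(36·701+423)/726⌉ = ⌈26360/726⌉ − ⌈25659/726⌉ = 37 − 36 = 1
n=37: ⌈(38·701+423)/726⌉ − ⌈(37·701+423)/726⌉ = ⌈27061/726⌉ − ⌈26360/726⌉ = 38 − 37 = 1
n=38: ⌈(39·701+423)/726⌉ − ⌈(38·701+423)/726⌉ = ⌈27762/726⌉ − ⌈27061/726⌉ = 39 − 38 = 1
n=39: ⌈(40·701+423)/726⌉ − ⌈(39·701+423)/726⌉ = ⌈28463/726⌉ − ⌈27762/726⌉ = 40 − 39 = 1
n=40: ⌈(41·701+423)/726⌉ − ⌈(40·701+423)/726⌉ = ⌈29164/726⌉ − ⌈28463/726⌉ = 41 − 40 = 1
n=41: ⌈(42·701+423)/726⌉ − ⌈(41·701+423)/726⌉ = ⌈29865/726⌉ − ⌈29164/726⌉ = 42 − 41 = 1
n=42: ⌈(43·701+423)/726⌉ − ⌈(42·701+423)/726⌉ = ⌈30566/726⌉ − ⌈29865/726⌉ = 43 − 42 = 1
n=43: ⌈(44·701+423)/726⌉ − ⌈(43·701+423)/726⌉ = ⌈31267/726⌉ − ⌈30566/726⌉ = 44 − 43 = 1
n=44: ⌈(45·701+423)/726⌉ − ⌈(44·701+423)/726⌉ = ⌈31968/726⌉ − ⌈31267/726⌉ = 45 − 44 = 1
n=45: ⌈(46·701+423)/726⌉ − ⌈(45·701+423)/726⌉ = ⌈32669/726⌉ − ⌈31968/726⌉ = 45 − 45 = 0
n=46: ⌈(47·701+423)/726⌉ − ⌈(46·701+423)/726⌉ = ⌈33370/726⌉ − ⌈32669/726⌉ = 46 − 45 = 1
n=47: ⌈(48·701+423)/726⌉ − ⌈(47·701+423)/726⌉ = ⌈34071/726⌉ − ⌈33370/726⌉ = 47 − 46 = 1
n=48: ⌈(49·701+423)/726⌉ − ⌈(48·701+423)/726⌉ = ⌈34772/726⌉ − ⌈34071/726⌉ = 48 − 47 = 1
n=49: ⌈(50·701+423)/726⌉ − ⌈(49·701+423)/726⌉ = ⌈35473/726⌉ − ⌈34772/726⌉ = 49 − 48 = 1
n=50: ⌈(51·701+423)/726⌉ − ⌈(50·701+423)/726⌉ = ⌈36174/726⌉ − ⌈35473/726⌉ = 50 − 49 = 1
n=51: ⌈(52·701+423)/726⌉ − ⌈(51·701+423)/726⌉ = ⌈36875/726⌉ − ⌈36174/726⌉ = 51 − 50 = 1
n=52: ⌈(53·701+423)/726⌉ − ⌈(52·701+423)/726⌉ = ⌈37576/726⌉ − ⌈36875/726⌉ = 52 − 51 = 1
n=53: ⌈(54·701+423)/726⌉ − ⌈(53·701+423)/726⌉ = ⌈38277/726⌉ − ⌈37576/726⌉ = 53 − 52 = 1
n=54: ⌈(55·701+423)/726⌉ − ⌈(54·701+423)/726⌉ = ⌈38978/726⌉ − ⌈38277/726⌉ = 54 − 53 = 1
n=55: ⌈(56·701+423)/726⌉ − ⌈(55·701+423)/726⌉ = ⌈39679/726⌉ − ⌈38978/726⌉ = 55 − 54 = 1
n=56: ⌈(57·701+423)/726⌉ − ⌈(56·701+423)/726⌉ = ⌈40380/726⌉ − ⌈39679/726⌉ = 56 − 55 = 1
n=57: ⌈(58·701+423)/726⌉ − ⌈(57·701+423)/726⌉ = ⌈41081/726⌉ − ⌈40380/726⌉ = 57 − 56 = 1
n=58: ⌈(59·701+423)/726⌉ − ⌈(58·701+423)/726⌉ = ⌈41782/726⌉ − ⌈41081/726⌉ = 58 − 57 = 1
n=59: ⌈(60·701+423)/726⌉ − ⌈(59·701+423)/726⌉ = ⌈42483/726⌉ − ⌈41782/726⌉ = 59 − 58 = 1
n=60: ⌈(61·701+423)/726⌉ − ⌈(60·701+423)/726⌉ = ⌈43184/726⌉ − ⌈42483/726⌉ = 60 − 59 = 1
n=61: ⌈(62·701+423)/726⌉ − ⌈(61·701+423)/726⌉ = ⌈43885/726⌉ − ⌈43184/726⌉ = 61 − 60 = 1
n=62: ⌈(63·701+423)/726⌉ − ⌈(62·701+423)/726⌉ = ⌈44586/726⌉ − ⌈43885/726⌉ = 62 − 61 = 1
n=63: ⌈(64·701+423)/726⌉ − ⌈(63·701+423)/726⌉ = ⌈45287/726⌉ − ⌈44586/726⌉ = 63 − 62 = 1
n=64: ⌈(65·701+423)/726⌉ − ⌈(64·701+423)/726⌉ = ⌈45988/726⌉ − ⌈45287/726⌉ = 64 − 63 = 1
n=65: ⌈(66·701+423)/726⌉ − ⌈(65·701+423)/726⌉ = ⌈46689/726⌉ − ⌈45988/726⌉ = 65 − 64 = 1
n=66: ⌈(67·701+423)/726⌉ − ⌈(66·701+423)/726⌉ = ⌈47390/726⌉ − ⌈46689/726⌉ = 66 − 65 = 1
n=67: ⌈(68·701+423)/726⌉ − ⌈(67·701+423)/726⌉ = ⌈48091/726⌉ − ⌈47390/726⌉ = 67 − 66 = 1
n=68: ⌈(69·701+423)/726⌉ − ⌈(68·701+423)/726⌉ = ⌈48792/726⌉ − ⌈48091/726⌉ = 68 − 67 = 1
n=69: ⌈(70·701+423)/726⌉ − ⌈(69·701+423)/726⌉ = ⌈49493/726⌉ − ⌈48792/726⌉ = 69 − 68 = 1


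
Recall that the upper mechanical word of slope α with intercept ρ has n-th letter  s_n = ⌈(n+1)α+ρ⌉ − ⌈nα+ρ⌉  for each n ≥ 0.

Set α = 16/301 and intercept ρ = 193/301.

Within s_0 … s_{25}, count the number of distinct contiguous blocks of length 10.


9

t_n = ⌈(n·16+193)/301⌉ for n = 0 … 26:
  n=0…9: ⌈193/301⌉=1 ⌈209/301⌉=1 ⌈225/301⌉=1 ⌈241/301⌉=1 ⌈257/301⌉=1 ⌈273/301⌉=1 ⌈289/301⌉=1 ⌈305/301⌉=2 ⌈321/301⌉=2 ⌈337/301⌉=2
  n=10…19: ⌈353/301⌉=2 ⌈369/301⌉=2 ⌈385/301⌉=2 ⌈401/301⌉=2 ⌈417/301⌉=2 ⌈433/301⌉=2 ⌈449/301⌉=2 ⌈465/301⌉=2 ⌈481/301⌉=2 ⌈497/301⌉=2
  n=20…26: ⌈513/301⌉=2 ⌈529/301⌉=2 ⌈545/301⌉=2 ⌈561/301⌉=2 ⌈577/301⌉=2 ⌈593/301⌉=2 ⌈609/301⌉=3
s_n = t_(n+1) − t_n for n = 0 … 25 gives
prefix = 00000010000000000000000001
slide a length-10 window over [0..9] … [16..25] (17 windows); first occurrence of each distinct factor:
  [  0..  9] 0000001000
  [  1.. 10] 0000010000
  [  2.. 11] 0000100000
  [  3.. 12] 0001000000
  [  4.. 13] 0010000000
  [  5.. 14] 0100000000
  [  6.. 15] 1000000000
  [  7.. 16] 0000000000
  [ 16.. 25] 0000000001
  (the other 8 windows repeat one of these)
distinct factors: {0000000000, 0000000001, 0000001000, 0000010000, 0000100000, 0001000000, 0010000000, 0100000000, 1000000000}
count = 9  (Sturmian bound for length 10 is 11)


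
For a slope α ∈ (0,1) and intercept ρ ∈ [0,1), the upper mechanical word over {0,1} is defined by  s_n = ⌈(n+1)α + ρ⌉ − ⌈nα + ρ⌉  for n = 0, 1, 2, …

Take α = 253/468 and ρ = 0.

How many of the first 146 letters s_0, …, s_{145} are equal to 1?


#1s = Σ_{n=0}^{145} s_n = Σ_{n=0}^{145} (⌈(n+1)α+ρ⌉ − ⌈nα+ρ⌉)
the sum telescopes: every ⌈nα+ρ⌉ with 0 < n < 146 appears once with + and once with −, leaving ⌈146α+ρ⌉ − ⌈0·α+ρ⌉
146α + ρ = (146·253) / 468 = 36938/468
ρ = 0/468
⌈36938/468⌉ = 79,  ⌈0/468⌉ = 0
#1s = 79 − 0 = 79

79


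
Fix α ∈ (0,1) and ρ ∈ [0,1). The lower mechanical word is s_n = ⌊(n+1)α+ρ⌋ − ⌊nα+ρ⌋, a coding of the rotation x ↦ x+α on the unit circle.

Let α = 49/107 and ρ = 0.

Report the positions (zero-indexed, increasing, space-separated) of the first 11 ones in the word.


2 4 6 8 10 13 15 17 19 21 24

n=0: ⌊49/107⌋−⌊0/107⌋ = 0−0 = 0
n=1: ⌊98/107⌋−⌊49/107⌋ = 0−0 = 0
n=2: ⌊147/107⌋−⌊98/107⌋ = 1−0 = 1  ← one
n=3: ⌊196/107⌋−⌊147/107⌋ = 1−1 = 0
n=4: ⌊245/107⌋−⌊196/107⌋ = 2−1 = 1  ← one
n=5: ⌊294/107⌋−⌊245/107⌋ = 2−2 = 0
n=6: ⌊343/107⌋−⌊294/107⌋ = 3−2 = 1  ← one
n=7: ⌊392/107⌋−⌊343/107⌋ = 3−3 = 0
n=8: ⌊441/107⌋−⌊392/107⌋ = 4−3 = 1  ← one
n=9: ⌊490/107⌋−⌊441/107⌋ = 4−4 = 0
n=10: ⌊539/107⌋−⌊490/107⌋ = 5−4 = 1  ← one
n=11: ⌊588/107⌋−⌊539/107⌋ = 5−5 = 0
n=12: ⌊637/107⌋−⌊588/107⌋ = 5−5 = 0
n=13: ⌊686/107⌋−⌊637/107⌋ = 6−5 = 1  ← one
n=14: ⌊735/107⌋−⌊686/107⌋ = 6−6 = 0
n=15: ⌊784/107⌋−⌊735/107⌋ = 7−6 = 1  ← one
n=16: ⌊833/107⌋−⌊784/107⌋ = 7−7 = 0
n=17: ⌊882/107⌋−⌊833/107⌋ = 8−7 = 1  ← one
n=18: ⌊931/107⌋−⌊882/107⌋ = 8−8 = 0
n=19: ⌊980/107⌋−⌊931/107⌋ = 9−8 = 1  ← one
n=20: ⌊1029/107⌋−⌊980/107⌋ = 9−9 = 0
n=21: ⌊1078/107⌋−⌊1029/107⌋ = 10−9 = 1  ← one
n=22: ⌊1127/107⌋−⌊1078/107⌋ = 10−10 = 0
n=23: ⌊1176/107⌋−⌊1127/107⌋ = 10−10 = 0
n=24: ⌊1225/107⌋−⌊1176/107⌋ = 11−10 = 1  ← one
positions of the first 11 ones: 2 4 6 8 10 13 15 17 19 21 24


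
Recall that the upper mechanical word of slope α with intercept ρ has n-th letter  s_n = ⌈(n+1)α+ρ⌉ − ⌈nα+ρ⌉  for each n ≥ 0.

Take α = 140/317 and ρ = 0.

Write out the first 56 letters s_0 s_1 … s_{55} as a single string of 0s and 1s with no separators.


10101010010101010010101010010101010010101001010101001010

n=0: ⌈(1·140)/317⌉ − ⌈(0·140)/317⌉ = ⌈140/317⌉ − ⌈0/317⌉ = 1 − 0 = 1
n=1: ⌈(2·140)/317⌉ − ⌈(1·140)/317⌉ = ⌈280/317⌉ − ⌈140/317⌉ = 1 − 1 = 0
n=2: ⌈(3·140)/317⌉ − ⌈(2·140)/317⌉ = ⌈420/317⌉ − ⌈280/317⌉ = 2 − 1 = 1
n=3: ⌈(4·140)/317⌉ − ⌈(3·140)/317⌉ = ⌈560/317⌉ − ⌈420/317⌉ = 2 − 2 = 0
n=4: ⌈(5·140)/317⌉ − ⌈(4·140)/317⌉ = ⌈700/317⌉ − ⌈560/317⌉ = 3 − 2 = 1
n=5: ⌈(6·140)/317⌉ − ⌈(5·140)/317⌉ = ⌈840/317⌉ − ⌈700/317⌉ = 3 − 3 = 0
n=6: ⌈(7·140)/317⌉ − ⌈(6·140)/317⌉ = ⌈980/317⌉ − ⌈840/317⌉ = 4 − 3 = 1
n=7: ⌈(8·140)/317⌉ − ⌈(7·140)/317⌉ = ⌈1120/317⌉ − ⌈980/317⌉ = 4 − 4 = 0
n=8: ⌈(9·140)/317⌉ − ⌈(8·140)/317⌉ = ⌈1260/317⌉ − ⌈1120/317⌉ = 4 − 4 = 0
n=9: ⌈(10·140)/317⌉ − ⌈(9·140)/317⌉ = ⌈1400/317⌉ − ⌈1260/317⌉ = 5 − 4 = 1
n=10: ⌈(11·140)/317⌉ − ⌈(10·140)/317⌉ = ⌈1540/317⌉ − ⌈1400/317⌉ = 5 − 5 = 0
n=11: ⌈(12·140)/317⌉ − ⌈(11·140)/317⌉ = ⌈1680/317⌉ − ⌈1540/317⌉ = 6 − 5 = 1
n=12: ⌈(13·140)/317⌉ − ⌈(12·140)/317⌉ = ⌈1820/317⌉ − ⌈1680/317⌉ = 6 − 6 = 0
n=13: ⌈(14·140)/317⌉ − ⌈(13·140)/317⌉ = ⌈1960/317⌉ − ⌈1820/317⌉ = 7 − 6 = 1
n=14: ⌈(15·140)/317⌉ − ⌈(14·140)/317⌉ = ⌈2100/317⌉ − ⌈1960/317⌉ = 7 − 7 = 0
n=15: ⌈(16·140)/317⌉ − ⌈(15·140)/317⌉ = ⌈2240/317⌉ − ⌈2100/317⌉ = 8 − 7 = 1
n=16: ⌈(17·140)/317⌉ − ⌈(16·140)/317⌉ = ⌈2380/317⌉ − ⌈2240/317⌉ = 8 − 8 = 0
n=17: ⌈(18·140)/317⌉ − ⌈(17·140)/317⌉ = ⌈2520/317⌉ − ⌈2380/317⌉ = 8 − 8 = 0
n=18: ⌈(19·140)/317⌉ − ⌈(18·140)/317⌉ = ⌈2660/317⌉ − ⌈2520/317⌉ = 9 − 8 = 1
n=19: ⌈(20·140)/317⌉ − ⌈(19·140)/317⌉ = ⌈2800/317⌉ − ⌈2660/317⌉ = 9 − 9 = 0
n=20: ⌈(21·140)/317⌉ − ⌈(20·140)/317⌉ = ⌈2940/317⌉ − ⌈2800/317⌉ = 10 − 9 = 1
n=21: ⌈(22·140)/317⌉ − ⌈(21·140)/317⌉ = ⌈3080/317⌉ − ⌈2940/317⌉ = 10 − 10 = 0
n=22: ⌈(23·140)/317⌉ − ⌈(22·140)/317⌉ = ⌈3220/317⌉ − ⌈3080/317⌉ = 11 − 10 = 1
n=23: ⌈(24·140)/317⌉ − ⌈(23·140)/317⌉ = ⌈3360/317⌉ − ⌈3220/317⌉ = 11 − 11 = 0
n=24: ⌈(25·140)/317⌉ − ⌈(24·140)/317⌉ = ⌈3500/317⌉ − ⌈3360/317⌉ = 12 − 11 = 1
n=25: ⌈(26·140)/317⌉ − ⌈(25·140)/317⌉ = ⌈3640/317⌉ − ⌈3500/317⌉ = 12 − 12 = 0
n=26: ⌈(27·140)/317⌉ − ⌈(26·140)/317⌉ = ⌈3780/317⌉ − ⌈3640/317⌉ = 12 − 12 = 0
n=27: ⌈(28·140)/317⌉ − ⌈(27·140)/317⌉ = ⌈3920/317⌉ − ⌈3780/317⌉ = 13 − 12 = 1
n=28: ⌈(29·140)/317⌉ − ⌈(28·140)/317⌉ = ⌈4060/317⌉ − ⌈3920/317⌉ = 13 − 13 = 0
n=29: ⌈(30·140)/317⌉ − ⌈(29·140)/317⌉ = ⌈4200/317⌉ − ⌈4060/317⌉ = 14 − 13 = 1
n=30: ⌈(31·140)/317⌉ − ⌈(30·140)/317⌉ = ⌈4340/317⌉ − ⌈4200/317⌉ = 14 − 14 = 0
n=31: ⌈(32·140)/317⌉ − ⌈(31·140)/317⌉ = ⌈4480/317⌉ − ⌈4340/317⌉ = 15 − 14 = 1
n=32: ⌈(33·140)/317⌉ − ⌈(32·140)/317⌉ = ⌈4620/317⌉ − ⌈4480/317⌉ = 15 − 15 = 0
n=33: ⌈(34·140)/317⌉ − ⌈(33·140)/317⌉ = ⌈4760/317⌉ − ⌈4620/317⌉ = 16 − 15 = 1
n=34: ⌈(35·140)/317⌉ − ⌈(34·140)/317⌉ = ⌈4900/317⌉ − ⌈4760/317⌉ = 16 − 16 = 0
n=35: ⌈(36·140)/317⌉ − ⌈(35·140)/317⌉ = ⌈5040/317⌉ − ⌈4900/317⌉ = 16 − 16 = 0
n=36: ⌈(37·140)/317⌉ − ⌈(36·140)/317⌉ = ⌈5180/317⌉ − ⌈5040/317⌉ = 17 − 16 = 1
n=37: ⌈(38·140)/317⌉ − ⌈(37·140)/317⌉ = ⌈5320/317⌉ − ⌈5180/317⌉ = 17 − 17 = 0
n=38: ⌈(39·140)/317⌉ − ⌈(38·140)/317⌉ = ⌈5460/317⌉ − ⌈5320/317⌉ = 18 − 17 = 1
n=39: ⌈(40·140)/317⌉ − ⌈(39·140)/317⌉ = ⌈5600/317⌉ − ⌈5460/317⌉ = 18 − 18 = 0
n=40: ⌈(41·140)/317⌉ − ⌈(40·140)/317⌉ = ⌈5740/317⌉ − ⌈5600/317⌉ = 19 − 18 = 1
n=41: ⌈(42·140)/317⌉ − ⌈(41·140)/317⌉ = ⌈5880/317⌉ − ⌈5740/317⌉ = 19 − 19 = 0
n=42: ⌈(43·140)/317⌉ − ⌈(42·140)/317⌉ = ⌈6020/317⌉ − ⌈5880/317⌉ = 19 − 19 = 0
n=43: ⌈(44·140)/317⌉ − ⌈(43·140)/317⌉ = ⌈6160/317⌉ − ⌈6020/317⌉ = 20 − 19 = 1
n=44: ⌈(45·140)/317⌉ − ⌈(44·140)/317⌉ = ⌈6300/317⌉ − ⌈6160/317⌉ = 20 − 20 = 0
n=45: ⌈(46·140)/317⌉ − ⌈(45·140)/317⌉ = ⌈6440/317⌉ − ⌈6300/317⌉ = 21 − 20 = 1
n=46: ⌈(47·140)/317⌉ − ⌈(46·140)/317⌉ = ⌈6580/317⌉ − ⌈6440/317⌉ = 21 − 21 = 0
n=47: ⌈(48·140)/317⌉ − ⌈(47·140)/317⌉ = ⌈6720/317⌉ − ⌈6580/317⌉ = 22 − 21 = 1
n=48: ⌈(49·140)/317⌉ − ⌈(48·140)/317⌉ = ⌈6860/317⌉ − ⌈6720/317⌉ = 22 − 22 = 0
n=49: ⌈(50·140)/317⌉ − ⌈(49·140)/317⌉ = ⌈7000/317⌉ − ⌈6860/317⌉ = 23 − 22 = 1
n=50: ⌈(51·140)/317⌉ − ⌈(50·140)/317⌉ = ⌈7140/317⌉ − ⌈7000/317⌉ = 23 − 23 = 0
n=51: ⌈(52·140)/317⌉ − ⌈(51·140)/317⌉ = ⌈7280/317⌉ − ⌈7140/317⌉ = 23 − 23 = 0
n=52: ⌈(53·140)/317⌉ − ⌈(52·140)/317⌉ = ⌈7420/317⌉ − ⌈7280/317⌉ = 24 − 23 = 1
n=53: ⌈(54·140)/317⌉ − ⌈(53·140)/317⌉ = ⌈7560/317⌉ − ⌈7420/317⌉ = 24 − 24 = 0
n=54: ⌈(55·140)/317⌉ − ⌈(54·140)/317⌉ = ⌈7700/317⌉ − ⌈7560/317⌉ = 25 − 24 = 1
n=55: ⌈(56·140)/317⌉ − ⌈(55·140)/317⌉ = ⌈7840/317⌉ − ⌈7700/317⌉ = 25 − 25 = 0


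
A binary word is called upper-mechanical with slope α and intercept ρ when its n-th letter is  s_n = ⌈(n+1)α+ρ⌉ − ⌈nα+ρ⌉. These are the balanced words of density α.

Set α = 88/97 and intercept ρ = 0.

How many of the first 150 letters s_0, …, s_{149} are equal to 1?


137

#1s = Σ_{n=0}^{149} s_n = Σ_{n=0}^{149} (⌈(n+1)α+ρ⌉ − ⌈nα+ρ⌉)
the sum telescopes: every ⌈nα+ρ⌉ with 0 < n < 150 appears once with + and once with −, leaving ⌈150α+ρ⌉ − ⌈0·α+ρ⌉
150α + ρ = (150·88) / 97 = 13200/97
ρ = 0/97
⌈13200/97⌉ = 137,  ⌈0/97⌉ = 0
#1s = 137 − 0 = 137


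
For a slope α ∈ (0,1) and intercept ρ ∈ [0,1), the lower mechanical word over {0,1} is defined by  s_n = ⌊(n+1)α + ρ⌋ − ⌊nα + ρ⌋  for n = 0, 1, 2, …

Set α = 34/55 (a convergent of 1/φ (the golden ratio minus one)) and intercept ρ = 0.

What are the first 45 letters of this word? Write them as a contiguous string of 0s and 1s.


n=0: ⌊(1·34)/55⌋ − ⌊(0·34)/55⌋ = ⌊34/55⌋ − ⌊0/55⌋ = 0 − 0 = 0
n=1: ⌊(2·34)/55⌋ − ⌊(1·34)/55⌋ = ⌊68/55⌋ − ⌊34/55⌋ = 1 − 0 = 1
n=2: ⌊(3·34)/55⌋ − ⌊(2·34)/55⌋ = ⌊102/55⌋ − ⌊68/55⌋ = 1 − 1 = 0
n=3: ⌊(4·34)/55⌋ − ⌊(3·34)/55⌋ = ⌊136/55⌋ − ⌊102/55⌋ = 2 − 1 = 1
n=4: ⌊(5·34)/55⌋ − ⌊(4·34)/55⌋ = ⌊170/55⌋ − ⌊136/55⌋ = 3 − 2 = 1
n=5: ⌊(6·34)/55⌋ − ⌊(5·34)/55⌋ = ⌊204/55⌋ − ⌊170/55⌋ = 3 − 3 = 0
n=6: ⌊(7·34)/55⌋ − ⌊(6·34)/55⌋ = ⌊238/55⌋ − ⌊204/55⌋ = 4 − 3 = 1
n=7: ⌊(8·34)/55⌋ − ⌊(7·34)/55⌋ = ⌊272/55⌋ − ⌊238/55⌋ = 4 − 4 = 0
n=8: ⌊(9·34)/55⌋ − ⌊(8·34)/55⌋ = ⌊306/55⌋ − ⌊272/55⌋ = 5 − 4 = 1
n=9: ⌊(10·34)/55⌋ − ⌊(9·34)/55⌋ = ⌊340/55⌋ − ⌊306/55⌋ = 6 − 5 = 1
n=10: ⌊(11·34)/55⌋ − ⌊(10·34)/55⌋ = ⌊374/55⌋ − ⌊340/55⌋ = 6 − 6 = 0
n=11: ⌊(12·34)/55⌋ − ⌊(11·34)/55⌋ = ⌊408/55⌋ − ⌊374/55⌋ = 7 − 6 = 1
n=12: ⌊(13·34)/55⌋ − ⌊(12·34)/55⌋ = ⌊442/55⌋ − ⌊408/55⌋ = 8 − 7 = 1
n=13: ⌊(14·34)/55⌋ − ⌊(13·34)/55⌋ = ⌊476/55⌋ − ⌊442/55⌋ = 8 − 8 = 0
n=14: ⌊(15·34)/55⌋ − ⌊(14·34)/55⌋ = ⌊510/55⌋ − ⌊476/55⌋ = 9 − 8 = 1
n=15: ⌊(16·34)/55⌋ − ⌊(15·34)/55⌋ = ⌊544/55⌋ − ⌊510/55⌋ = 9 − 9 = 0
n=16: ⌊(17·34)/55⌋ − ⌊(16·34)/55⌋ = ⌊578/55⌋ − ⌊544/55⌋ = 10 − 9 = 1
n=17: ⌊(18·34)/55⌋ − ⌊(17·34)/55⌋ = ⌊612/55⌋ − ⌊578/55⌋ = 11 − 10 = 1
n=18: ⌊(19·34)/55⌋ − ⌊(18·34)/55⌋ = ⌊646/55⌋ − ⌊612/55⌋ = 11 − 11 = 0
n=19: ⌊(20·34)/55⌋ − ⌊(19·34)/55⌋ = ⌊680/55⌋ − ⌊646/55⌋ = 12 − 11 = 1
n=20: ⌊(21·34)/55⌋ − ⌊(20·34)/55⌋ = ⌊714/55⌋ − ⌊680/55⌋ = 12 − 12 = 0
n=21: ⌊(22·34)/55⌋ − ⌊(21·34)/55⌋ = ⌊748/55⌋ − ⌊714/55⌋ = 13 − 12 = 1
n=22: ⌊(23·34)/55⌋ − ⌊(22·34)/55⌋ = ⌊782/55⌋ − ⌊748/55⌋ = 14 − 13 = 1
n=23: ⌊(24·34)/55⌋ − ⌊(23·34)/55⌋ = ⌊816/55⌋ − ⌊782/55⌋ = 14 − 14 = 0
n=24: ⌊(25·34)/55⌋ − ⌊(24·34)/55⌋ = ⌊850/55⌋ − ⌊816/55⌋ = 15 − 14 = 1
n=25: ⌊(26·34)/55⌋ − ⌊(25·34)/55⌋ = ⌊884/55⌋ − ⌊850/55⌋ = 16 − 15 = 1
n=26: ⌊(27·34)/55⌋ − ⌊(26·34)/55⌋ = ⌊918/55⌋ − ⌊884/55⌋ = 16 − 16 = 0
n=27: ⌊(28·34)/55⌋ − ⌊(27·34)/55⌋ = ⌊952/55⌋ − ⌊918/55⌋ = 17 − 16 = 1
n=28: ⌊(29·34)/55⌋ − ⌊(28·34)/55⌋ = ⌊986/55⌋ − ⌊952/55⌋ = 17 − 17 = 0
n=29: ⌊(30·34)/55⌋ − ⌊(29·34)/55⌋ = ⌊1020/55⌋ − ⌊986/55⌋ = 18 − 17 = 1
n=30: ⌊(31·34)/55⌋ − ⌊(30·34)/55⌋ = ⌊1054/55⌋ − ⌊1020/55⌋ = 19 − 18 = 1
n=31: ⌊(32·34)/55⌋ − ⌊(31·34)/55⌋ = ⌊1088/55⌋ − ⌊1054/55⌋ = 19 − 19 = 0
n=32: ⌊(33·34)/55⌋ − ⌊(32·34)/55⌋ = ⌊1122/55⌋ − ⌊1088/55⌋ = 20 − 19 = 1
n=33: ⌊(34·34)/55⌋ − ⌊(33·34)/55⌋ = ⌊1156/55⌋ − ⌊1122/55⌋ = 21 − 20 = 1
n=34: ⌊(35·34)/55⌋ − ⌊(34·34)/55⌋ = ⌊1190/55⌋ − ⌊1156/55⌋ = 21 − 21 = 0
n=35: ⌊(36·34)/55⌋ − ⌊(35·34)/55⌋ = ⌊1224/55⌋ − ⌊1190/55⌋ = 22 − 21 = 1
n=36: ⌊(37·34)/55⌋ − ⌊(36·34)/55⌋ = ⌊1258/55⌋ − ⌊1224/55⌋ = 22 − 22 = 0
n=37: ⌊(38·34)/55⌋ − ⌊(37·34)/55⌋ = ⌊1292/55⌋ − ⌊1258/55⌋ = 23 − 22 = 1
n=38: ⌊(39·34)/55⌋ − ⌊(38·34)/55⌋ = ⌊1326/55⌋ − ⌊1292/55⌋ = 24 − 23 = 1
n=39: ⌊(40·34)/55⌋ − ⌊(39·34)/55⌋ = ⌊1360/55⌋ − ⌊1326/55⌋ = 24 − 24 = 0
n=40: ⌊(41·34)/55⌋ − ⌊(40·34)/55⌋ = ⌊1394/55⌋ − ⌊1360/55⌋ = 25 − 24 = 1
n=41: ⌊(42·34)/55⌋ − ⌊(41·34)/55⌋ = ⌊1428/55⌋ − ⌊1394/55⌋ = 25 − 25 = 0
n=42: ⌊(43·34)/55⌋ − ⌊(42·34)/55⌋ = ⌊1462/55⌋ − ⌊1428/55⌋ = 26 − 25 = 1
n=43: ⌊(44·34)/55⌋ − ⌊(43·34)/55⌋ = ⌊1496/55⌋ − ⌊1462/55⌋ = 27 − 26 = 1
n=44: ⌊(45·34)/55⌋ − ⌊(44·34)/55⌋ = ⌊1530/55⌋ − ⌊1496/55⌋ = 27 − 27 = 0

010110101101101011010110110101101101011010110


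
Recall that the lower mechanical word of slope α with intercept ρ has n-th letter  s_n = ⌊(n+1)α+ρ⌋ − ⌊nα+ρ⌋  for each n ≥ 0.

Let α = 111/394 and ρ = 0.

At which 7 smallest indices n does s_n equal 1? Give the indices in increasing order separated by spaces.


3 7 10 14 17 21 24

n=0: ⌊111/394⌋−⌊0/394⌋ = 0−0 = 0
n=1: ⌊222/394⌋−⌊111/394⌋ = 0−0 = 0
n=2: ⌊333/394⌋−⌊222/394⌋ = 0−0 = 0
n=3: ⌊444/394⌋−⌊333/394⌋ = 1−0 = 1  ← one
n=4: ⌊555/394⌋−⌊444/394⌋ = 1−1 = 0
n=5: ⌊666/394⌋−⌊555/394⌋ = 1−1 = 0
n=6: ⌊777/394⌋−⌊666/394⌋ = 1−1 = 0
n=7: ⌊888/394⌋−⌊777/394⌋ = 2−1 = 1  ← one
n=8: ⌊999/394⌋−⌊888/394⌋ = 2−2 = 0
n=9: ⌊1110/394⌋−⌊999/394⌋ = 2−2 = 0
n=10: ⌊1221/394⌋−⌊1110/394⌋ = 3−2 = 1  ← one
n=11: ⌊1332/394⌋−⌊1221/394⌋ = 3−3 = 0
n=12: ⌊1443/394⌋−⌊1332/394⌋ = 3−3 = 0
n=13: ⌊1554/394⌋−⌊1443/394⌋ = 3−3 = 0
n=14: ⌊1665/394⌋−⌊1554/394⌋ = 4−3 = 1  ← one
n=15: ⌊1776/394⌋−⌊1665/394⌋ = 4−4 = 0
n=16: ⌊1887/394⌋−⌊1776/394⌋ = 4−4 = 0
n=17: ⌊1998/394⌋−⌊1887/394⌋ = 5−4 = 1  ← one
n=18: ⌊2109/394⌋−⌊1998/394⌋ = 5−5 = 0
n=19: ⌊2220/394⌋−⌊2109/394⌋ = 5−5 = 0
n=20: ⌊2331/394⌋−⌊2220/394⌋ = 5−5 = 0
n=21: ⌊2442/394⌋−⌊2331/394⌋ = 6−5 = 1  ← one
n=22: ⌊2553/394⌋−⌊2442/394⌋ = 6−6 = 0
n=23: ⌊2664/394⌋−⌊2553/394⌋ = 6−6 = 0
n=24: ⌊2775/394⌋−⌊2664/394⌋ = 7−6 = 1  ← one
positions of the first 7 ones: 3 7 10 14 17 21 24


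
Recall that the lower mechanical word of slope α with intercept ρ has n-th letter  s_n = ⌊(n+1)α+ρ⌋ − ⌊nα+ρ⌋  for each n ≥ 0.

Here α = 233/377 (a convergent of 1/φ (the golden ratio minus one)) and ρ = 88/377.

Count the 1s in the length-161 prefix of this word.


99

#1s = Σ_{n=0}^{160} s_n = Σ_{n=0}^{160} (⌊(n+1)α+ρ⌋ − ⌊nα+ρ⌋)
the sum telescopes: every ⌊nα+ρ⌋ with 0 < n < 161 appears once with + and once with −, leaving ⌊161α+ρ⌋ − ⌊0·α+ρ⌋
161α + ρ = (161·233 + 88) / 377 = 37601/377
ρ = 88/377
⌊37601/377⌋ = 99,  ⌊88/377⌋ = 0
#1s = 99 − 0 = 99


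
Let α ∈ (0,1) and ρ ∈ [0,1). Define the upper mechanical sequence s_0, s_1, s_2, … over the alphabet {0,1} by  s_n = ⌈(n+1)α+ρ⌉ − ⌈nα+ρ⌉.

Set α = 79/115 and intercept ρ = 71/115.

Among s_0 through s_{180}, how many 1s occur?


#1s = Σ_{n=0}^{180} s_n = Σ_{n=0}^{180} (⌈(n+1)α+ρ⌉ − ⌈nα+ρ⌉)
the sum telescopes: every ⌈nα+ρ⌉ with 0 < n < 181 appears once with + and once with −, leaving ⌈181α+ρ⌉ − ⌈0·α+ρ⌉
181α + ρ = (181·79 + 71) / 115 = 14370/115
ρ = 71/115
⌈14370/115⌉ = 125,  ⌈71/115⌉ = 1
#1s = 125 − 1 = 124

124


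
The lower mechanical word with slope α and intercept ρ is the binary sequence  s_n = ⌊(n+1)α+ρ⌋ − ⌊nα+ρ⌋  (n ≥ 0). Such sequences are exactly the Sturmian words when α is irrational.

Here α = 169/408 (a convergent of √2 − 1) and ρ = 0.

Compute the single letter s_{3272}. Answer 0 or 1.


(n+1)α + ρ = (3273·169) / 408 = 553137/408
nα + ρ     = (3272·169) / 408 = 552968/408
⌊553137/408⌋ = 1355,  ⌊552968/408⌋ = 1355
s_{3272} = 1355 − 1355 = 0

0


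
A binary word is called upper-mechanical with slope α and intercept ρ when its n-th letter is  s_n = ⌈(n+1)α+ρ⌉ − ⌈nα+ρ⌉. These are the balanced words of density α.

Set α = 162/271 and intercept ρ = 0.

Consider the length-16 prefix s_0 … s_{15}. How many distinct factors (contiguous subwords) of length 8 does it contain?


5

t_n = ⌈(n·162)/271⌉ for n = 0 … 16:
  n=0…9: ⌈0/271⌉=0 ⌈162/271⌉=1 ⌈324/271⌉=2 ⌈486/271⌉=2 ⌈648/271⌉=3 ⌈810/271⌉=3 ⌈972/271⌉=4 ⌈1134/271⌉=5 ⌈1296/271⌉=5 ⌈1458/271⌉=6
  n=10…16: ⌈1620/271⌉=6 ⌈1782/271⌉=7 ⌈1944/271⌉=8 ⌈2106/271⌉=8 ⌈2268/271⌉=9 ⌈2430/271⌉=9 ⌈2592/271⌉=10
s_n = t_(n+1) − t_n for n = 0 … 15 gives
prefix = 1101011010110101
slide a length-8 window over [0..7] … [8..15] (9 windows); first occurrence of each distinct factor:
  [  0..  7] 11010110
  [  1..  8] 10101101
  [  2..  9] 01011010
  [  3.. 10] 10110101
  [  4.. 11] 01101011
  (the other 4 windows repeat one of these)
distinct factors: {01011010, 01101011, 10101101, 10110101, 11010110}
count = 5  (Sturmian bound for length 8 is 9)


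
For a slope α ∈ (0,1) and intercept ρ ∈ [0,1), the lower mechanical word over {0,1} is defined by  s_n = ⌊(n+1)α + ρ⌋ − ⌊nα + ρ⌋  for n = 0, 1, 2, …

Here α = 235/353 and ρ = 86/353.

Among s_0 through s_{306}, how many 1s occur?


204

#1s = Σ_{n=0}^{306} s_n = Σ_{n=0}^{306} (⌊(n+1)α+ρ⌋ − ⌊nα+ρ⌋)
the sum telescopes: every ⌊nα+ρ⌋ with 0 < n < 307 appears once with + and once with −, leaving ⌊307α+ρ⌋ − ⌊0·α+ρ⌋
307α + ρ = (307·235 + 86) / 353 = 72231/353
ρ = 86/353
⌊72231/353⌋ = 204,  ⌊86/353⌋ = 0
#1s = 204 − 0 = 204


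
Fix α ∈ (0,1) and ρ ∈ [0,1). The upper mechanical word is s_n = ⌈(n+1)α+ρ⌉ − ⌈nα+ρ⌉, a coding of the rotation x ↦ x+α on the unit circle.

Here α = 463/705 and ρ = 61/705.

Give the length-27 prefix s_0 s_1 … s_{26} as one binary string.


011011010110110110110110110

n=0: ⌈(1·463+61)/705⌉ − ⌈(0·463+61)/705⌉ = ⌈524/705⌉ − ⌈61/705⌉ = 1 − 1 = 0
n=1: ⌈(2·463+61)/705⌉ − ⌈(1·463+61)/705⌉ = ⌈987/705⌉ − ⌈524/705⌉ = 2 − 1 = 1
n=2: ⌈(3·463+61)/705⌉ − ⌈(2·463+61)/705⌉ = ⌈1450/705⌉ − ⌈987/705⌉ = 3 − 2 = 1
n=3: ⌈(4·463+61)/705⌉ − ⌈(3·463+61)/705⌉ = ⌈1913/705⌉ − ⌈1450/705⌉ = 3 − 3 = 0
n=4: ⌈(5·463+61)/705⌉ − ⌈(4·463+61)/705⌉ = ⌈2376/705⌉ − ⌈1913/705⌉ = 4 − 3 = 1
n=5: ⌈(6·463+61)/705⌉ − ⌈(5·463+61)/705⌉ = ⌈2839/705⌉ − ⌈2376/705⌉ = 5 − 4 = 1
n=6: ⌈(7·463+61)/705⌉ − ⌈(6·463+61)/705⌉ = ⌈3302/705⌉ − ⌈2839/705⌉ = 5 − 5 = 0
n=7: ⌈(8·463+61)/705⌉ − ⌈(7·463+61)/705⌉ = ⌈3765/705⌉ − ⌈3302/705⌉ = 6 − 5 = 1
n=8: ⌈(9·463+61)/705⌉ − ⌈(8·463+61)/705⌉ = ⌈4228/705⌉ − ⌈3765/705⌉ = 6 − 6 = 0
n=9: ⌈(10·463+61)/705⌉ − ⌈(9·463+61)/705⌉ = ⌈4691/705⌉ − ⌈4228/705⌉ = 7 − 6 = 1
n=10: ⌈(11·463+61)/705⌉ − ⌈(10·463+61)/705⌉ = ⌈5154/705⌉ − ⌈4691/705⌉ = 8 − 7 = 1
n=11: ⌈(12·463+61)/705⌉ − ⌈(11·463+61)/705⌉ = ⌈5617/705⌉ − ⌈5154/705⌉ = 8 − 8 = 0
n=12: ⌈(13·463+61)/705⌉ − ⌈(12·463+61)/705⌉ = ⌈6080/705⌉ − ⌈5617/705⌉ = 9 − 8 = 1
n=13: ⌈(14·463+61)/705⌉ − ⌈(13·463+61)/705⌉ = ⌈6543/705⌉ − ⌈6080/705⌉ = 10 − 9 = 1
n=14: ⌈(15·463+61)/705⌉ − ⌈(14·463+61)/705⌉ = ⌈7006/705⌉ − ⌈6543/705⌉ = 10 − 10 = 0
n=15: ⌈(16·463+61)/705⌉ − ⌈(15·463+61)/705⌉ = ⌈7469/705⌉ − ⌈7006/705⌉ = 11 − 10 = 1
n=16: ⌈(17·463+61)/705⌉ − ⌈(16·463+61)/705⌉ = ⌈7932/705⌉ − ⌈7469/705⌉ = 12 − 11 = 1
n=17: ⌈(18·463+61)/705⌉ − ⌈(17·463+61)/705⌉ = ⌈8395/705⌉ − ⌈7932/705⌉ = 12 − 12 = 0
n=18: ⌈(19·463+61)/705⌉ − ⌈(18·463+61)/705⌉ = ⌈8858/705⌉ − ⌈8395/705⌉ = 13 − 12 = 1
n=19: ⌈(20·463+61)/705⌉ − ⌈(19·463+61)/705⌉ = ⌈9321/705⌉ − ⌈8858/705⌉ = 14 − 13 = 1
n=20: ⌈(21·463+61)/705⌉ − ⌈(20·463+61)/705⌉ = ⌈9784/705⌉ − ⌈9321/705⌉ = 14 − 14 = 0
n=21: ⌈(22·463+61)/705⌉ − ⌈(21·463+61)/705⌉ = ⌈10247/705⌉ − ⌈9784/705⌉ = 15 − 14 = 1
n=22: ⌈(23·463+61)/705⌉ − ⌈(22·463+61)/705⌉ = ⌈10710/705⌉ − ⌈10247/705⌉ = 16 − 15 = 1
n=23: ⌈(24·463+61)/705⌉ − ⌈(23·463+61)/705⌉ = ⌈11173/705⌉ − ⌈10710/705⌉ = 16 − 16 = 0
n=24: ⌈(25·463+61)/705⌉ − ⌈(24·463+61)/705⌉ = ⌈11636/705⌉ − ⌈11173/705⌉ = 17 − 16 = 1
n=25: ⌈(26·463+61)/705⌉ − ⌈(25·463+61)/705⌉ = ⌈12099/705⌉ − ⌈11636/705⌉ = 18 − 17 = 1
n=26: ⌈(27·463+61)/705⌉ − ⌈(26·463+61)/705⌉ = ⌈12562/705⌉ − ⌈12099/705⌉ = 18 − 18 = 0


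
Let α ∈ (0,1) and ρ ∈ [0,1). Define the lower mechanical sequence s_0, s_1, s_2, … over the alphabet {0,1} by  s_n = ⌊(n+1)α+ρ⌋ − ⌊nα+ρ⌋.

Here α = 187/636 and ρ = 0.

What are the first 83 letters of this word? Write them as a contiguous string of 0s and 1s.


n=0: ⌊(1·187)/636⌋ − ⌊(0·187)/636⌋ = ⌊187/636⌋ − ⌊0/636⌋ = 0 − 0 = 0
n=1: ⌊(2·187)/636⌋ − ⌊(1·187)/636⌋ = ⌊374/636⌋ − ⌊187/636⌋ = 0 − 0 = 0
n=2: ⌊(3·187)/636⌋ − ⌊(2·187)/636⌋ = ⌊561/636⌋ − ⌊374/636⌋ = 0 − 0 = 0
n=3: ⌊(4·187)/636⌋ − ⌊(3·187)/636⌋ = ⌊748/636⌋ − ⌊561/636⌋ = 1 − 0 = 1
n=4: ⌊(5·187)/636⌋ − ⌊(4·187)/636⌋ = ⌊935/636⌋ − ⌊748/636⌋ = 1 − 1 = 0
n=5: ⌊(6·187)/636⌋ − ⌊(5·187)/636⌋ = ⌊1122/636⌋ − ⌊935/636⌋ = 1 − 1 = 0
n=6: ⌊(7·187)/636⌋ − ⌊(6·187)/636⌋ = ⌊1309/636⌋ − ⌊1122/636⌋ = 2 − 1 = 1
n=7: ⌊(8·187)/636⌋ − ⌊(7·187)/636⌋ = ⌊1496/636⌋ − ⌊1309/636⌋ = 2 − 2 = 0
n=8: ⌊(9·187)/636⌋ − ⌊(8·187)/636⌋ = ⌊1683/636⌋ − ⌊1496/636⌋ = 2 − 2 = 0
n=9: ⌊(10·187)/636⌋ − ⌊(9·187)/636⌋ = ⌊1870/636⌋ − ⌊1683/636⌋ = 2 − 2 = 0
n=10: ⌊(11·187)/636⌋ − ⌊(10·187)/636⌋ = ⌊2057/636⌋ − ⌊1870/636⌋ = 3 − 2 = 1
n=11: ⌊(12·187)/636⌋ − ⌊(11·187)/636⌋ = ⌊2244/636⌋ − ⌊2057/636⌋ = 3 − 3 = 0
n=12: ⌊(13·187)/636⌋ − ⌊(12·187)/636⌋ = ⌊2431/636⌋ − ⌊2244/636⌋ = 3 − 3 = 0
n=13: ⌊(14·187)/636⌋ − ⌊(13·187)/636⌋ = ⌊2618/636⌋ − ⌊2431/636⌋ = 4 − 3 = 1
n=14: ⌊(15·187)/636⌋ − ⌊(14·187)/636⌋ = ⌊2805/636⌋ − ⌊2618/636⌋ = 4 − 4 = 0
n=15: ⌊(16·187)/636⌋ − ⌊(15·187)/636⌋ = ⌊2992/636⌋ − ⌊2805/636⌋ = 4 − 4 = 0
n=16: ⌊(17·187)/636⌋ − ⌊(16·187)/636⌋ = ⌊3179/636⌋ − ⌊2992/636⌋ = 4 − 4 = 0
n=17: ⌊(18·187)/636⌋ − ⌊(17·187)/636⌋ = ⌊3366/636⌋ − ⌊3179/636⌋ = 5 − 4 = 1
n=18: ⌊(19·187)/636⌋ − ⌊(18·187)/636⌋ = ⌊3553/636⌋ − ⌊3366/636⌋ = 5 − 5 = 0
n=19: ⌊(20·187)/636⌋ − ⌊(19·187)/636⌋ = ⌊3740/636⌋ − ⌊3553/636⌋ = 5 − 5 = 0
n=20: ⌊(21·187)/636⌋ − ⌊(20·187)/636⌋ = ⌊3927/636⌋ − ⌊3740/636⌋ = 6 − 5 = 1
n=21: ⌊(22·187)/636⌋ − ⌊(21·187)/636⌋ = ⌊4114/636⌋ − ⌊3927/636⌋ = 6 − 6 = 0
n=22: ⌊(23·187)/636⌋ − ⌊(22·187)/636⌋ = ⌊4301/636⌋ − ⌊4114/636⌋ = 6 − 6 = 0
n=23: ⌊(24·187)/636⌋ − ⌊(23·187)/636⌋ = ⌊4488/636⌋ − ⌊4301/636⌋ = 7 − 6 = 1
n=24: ⌊(25·187)/636⌋ − ⌊(24·187)/636⌋ = ⌊4675/636⌋ − ⌊4488/636⌋ = 7 − 7 = 0
n=25: ⌊(26·187)/636⌋ − ⌊(25·187)/636⌋ = ⌊4862/636⌋ − ⌊4675/636⌋ = 7 − 7 = 0
n=26: ⌊(27·187)/636⌋ − ⌊(26·187)/636⌋ = ⌊5049/636⌋ − ⌊4862/636⌋ = 7 − 7 = 0
n=27: ⌊(28·187)/636⌋ − ⌊(27·187)/636⌋ = ⌊5236/636⌋ − ⌊5049/636⌋ = 8 − 7 = 1
n=28: ⌊(29·187)/636⌋ − ⌊(28·187)/636⌋ = ⌊5423/636⌋ − ⌊5236/636⌋ = 8 − 8 = 0
n=29: ⌊(30·187)/636⌋ − ⌊(29·187)/636⌋ = ⌊5610/636⌋ − ⌊5423/636⌋ = 8 − 8 = 0
n=30: ⌊(31·187)/636⌋ − ⌊(30·187)/636⌋ = ⌊5797/636⌋ − ⌊5610/636⌋ = 9 − 8 = 1
n=31: ⌊(32·187)/636⌋ − ⌊(31·187)/636⌋ = ⌊5984/636⌋ − ⌊5797/636⌋ = 9 − 9 = 0
n=32: ⌊(33·187)/636⌋ − ⌊(32·187)/636⌋ = ⌊6171/636⌋ − ⌊5984/636⌋ = 9 − 9 = 0
n=33: ⌊(34·187)/636⌋ − ⌊(33·187)/636⌋ = ⌊6358/636⌋ − ⌊6171/636⌋ = 9 − 9 = 0
n=34: ⌊(35·187)/636⌋ − ⌊(34·187)/636⌋ = ⌊6545/636⌋ − ⌊6358/636⌋ = 10 − 9 = 1
n=35: ⌊(36·187)/636⌋ − ⌊(35·187)/636⌋ = ⌊6732/636⌋ − ⌊6545/636⌋ = 10 − 10 = 0
n=36: ⌊(37·187)/636⌋ − ⌊(36·187)/636⌋ = ⌊6919/636⌋ − ⌊6732/636⌋ = 10 − 10 = 0
n=37: ⌊(38·187)/636⌋ − ⌊(37·187)/636⌋ = ⌊7106/636⌋ − ⌊6919/636⌋ = 11 − 10 = 1
n=38: ⌊(39·187)/636⌋ − ⌊(38·187)/636⌋ = ⌊7293/636⌋ − ⌊7106/636⌋ = 11 − 11 = 0
n=39: ⌊(40·187)/636⌋ − ⌊(39·187)/636⌋ = ⌊7480/636⌋ − ⌊7293/636⌋ = 11 − 11 = 0
n=40: ⌊(41·187)/636⌋ − ⌊(40·187)/636⌋ = ⌊7667/636⌋ − ⌊7480/636⌋ = 12 − 11 = 1
n=41: ⌊(42·187)/636⌋ − ⌊(41·187)/636⌋ = ⌊7854/636⌋ − ⌊7667/636⌋ = 12 − 12 = 0
n=42: ⌊(43·187)/636⌋ − ⌊(42·187)/636⌋ = ⌊8041/636⌋ − ⌊7854/636⌋ = 12 − 12 = 0
n=43: ⌊(44·187)/636⌋ − ⌊(43·187)/636⌋ = ⌊8228/636⌋ − ⌊8041/636⌋ = 12 − 12 = 0
n=44: ⌊(45·187)/636⌋ − ⌊(44·187)/636⌋ = ⌊8415/636⌋ − ⌊8228/636⌋ = 13 − 12 = 1
n=45: ⌊(46·187)/636⌋ − ⌊(45·187)/636⌋ = ⌊8602/636⌋ − ⌊8415/636⌋ = 13 − 13 = 0
n=46: ⌊(47·187)/636⌋ − ⌊(46·187)/636⌋ = ⌊8789/636⌋ − ⌊8602/636⌋ = 13 − 13 = 0
n=47: ⌊(48·187)/636⌋ − ⌊(47·187)/636⌋ = ⌊8976/636⌋ − ⌊8789/636⌋ = 14 − 13 = 1
n=48: ⌊(49·187)/636⌋ − ⌊(48·187)/636⌋ = ⌊9163/636⌋ − ⌊8976/636⌋ = 14 − 14 = 0
n=49: ⌊(50·187)/636⌋ − ⌊(49·187)/636⌋ = ⌊9350/636⌋ − ⌊9163/636⌋ = 14 − 14 = 0
n=50: ⌊(51·187)/636⌋ − ⌊(50·187)/636⌋ = ⌊9537/636⌋ − ⌊9350/636⌋ = 14 − 14 = 0
n=51: ⌊(52·187)/636⌋ − ⌊(51·187)/636⌋ = ⌊9724/636⌋ − ⌊9537/636⌋ = 15 − 14 = 1
n=52: ⌊(53·187)/636⌋ − ⌊(52·187)/636⌋ = ⌊9911/636⌋ − ⌊9724/636⌋ = 15 − 15 = 0
n=53: ⌊(54·187)/636⌋ − ⌊(53·187)/636⌋ = ⌊10098/636⌋ − ⌊9911/636⌋ = 15 − 15 = 0
n=54: ⌊(55·187)/636⌋ − ⌊(54·187)/636⌋ = ⌊10285/636⌋ − ⌊10098/636⌋ = 16 − 15 = 1
n=55: ⌊(56·187)/636⌋ − ⌊(55·187)/636⌋ = ⌊10472/636⌋ − ⌊10285/636⌋ = 16 − 16 = 0
n=56: ⌊(57·187)/636⌋ − ⌊(56·187)/636⌋ = ⌊10659/636⌋ − ⌊10472/636⌋ = 16 − 16 = 0
n=57: ⌊(58·187)/636⌋ − ⌊(57·187)/636⌋ = ⌊10846/636⌋ − ⌊10659/636⌋ = 17 − 16 = 1
n=58: ⌊(59·187)/636⌋ − ⌊(58·187)/636⌋ = ⌊11033/636⌋ − ⌊10846/636⌋ = 17 − 17 = 0
n=59: ⌊(60·187)/636⌋ − ⌊(59·187)/636⌋ = ⌊11220/636⌋ − ⌊11033/636⌋ = 17 − 17 = 0
n=60: ⌊(61·187)/636⌋ − ⌊(60·187)/636⌋ = ⌊11407/636⌋ − ⌊11220/636⌋ = 17 − 17 = 0
n=61: ⌊(62·187)/636⌋ − ⌊(61·187)/636⌋ = ⌊11594/636⌋ − ⌊11407/636⌋ = 18 − 17 = 1
n=62: ⌊(63·187)/636⌋ − ⌊(62·187)/636⌋ = ⌊11781/636⌋ − ⌊11594/636⌋ = 18 − 18 = 0
n=63: ⌊(64·187)/636⌋ − ⌊(63·187)/636⌋ = ⌊11968/636⌋ − ⌊11781/636⌋ = 18 − 18 = 0
n=64: ⌊(65·187)/636⌋ − ⌊(64·187)/636⌋ = ⌊12155/636⌋ − ⌊11968/636⌋ = 19 − 18 = 1
n=65: ⌊(66·187)/636⌋ − ⌊(65·187)/636⌋ = ⌊12342/636⌋ − ⌊12155/636⌋ = 19 − 19 = 0
n=66: ⌊(67·187)/636⌋ − ⌊(66·187)/636⌋ = ⌊12529/636⌋ − ⌊12342/636⌋ = 19 − 19 = 0
n=67: ⌊(68·187)/636⌋ − ⌊(67·187)/636⌋ = ⌊12716/636⌋ − ⌊12529/636⌋ = 19 − 19 = 0
n=68: ⌊(69·187)/636⌋ − ⌊(68·187)/636⌋ = ⌊12903/636⌋ − ⌊12716/636⌋ = 20 − 19 = 1
n=69: ⌊(70·187)/636⌋ − ⌊(69·187)/636⌋ = ⌊13090/636⌋ − ⌊12903/636⌋ = 20 − 20 = 0
n=70: ⌊(71·187)/636⌋ − ⌊(70·187)/636⌋ = ⌊13277/636⌋ − ⌊13090/636⌋ = 20 − 20 = 0
n=71: ⌊(72·187)/636⌋ − ⌊(71·187)/636⌋ = ⌊13464/636⌋ − ⌊13277/636⌋ = 21 − 20 = 1
n=72: ⌊(73·187)/636⌋ − ⌊(72·187)/636⌋ = ⌊13651/636⌋ − ⌊13464/636⌋ = 21 − 21 = 0
n=73: ⌊(74·187)/636⌋ − ⌊(73·187)/636⌋ = ⌊13838/636⌋ − ⌊13651/636⌋ = 21 − 21 = 0
n=74: ⌊(75·187)/636⌋ − ⌊(74·187)/636⌋ = ⌊14025/636⌋ − ⌊13838/636⌋ = 22 − 21 = 1
n=75: ⌊(76·187)/636⌋ − ⌊(75·187)/636⌋ = ⌊14212/636⌋ − ⌊14025/636⌋ = 22 − 22 = 0
n=76: ⌊(77·187)/636⌋ − ⌊(76·187)/636⌋ = ⌊14399/636⌋ − ⌊14212/636⌋ = 22 − 22 = 0
n=77: ⌊(78·187)/636⌋ − ⌊(77·187)/636⌋ = ⌊14586/636⌋ − ⌊14399/636⌋ = 22 − 22 = 0
n=78: ⌊(79·187)/636⌋ − ⌊(78·187)/636⌋ = ⌊14773/636⌋ − ⌊14586/636⌋ = 23 − 22 = 1
n=79: ⌊(80·187)/636⌋ − ⌊(79·187)/636⌋ = ⌊14960/636⌋ − ⌊14773/636⌋ = 23 − 23 = 0
n=80: ⌊(81·187)/636⌋ − ⌊(80·187)/636⌋ = ⌊15147/636⌋ − ⌊14960/636⌋ = 23 − 23 = 0
n=81: ⌊(82·187)/636⌋ − ⌊(81·187)/636⌋ = ⌊15334/636⌋ − ⌊15147/636⌋ = 24 − 23 = 1
n=82: ⌊(83·187)/636⌋ − ⌊(82·187)/636⌋ = ⌊15521/636⌋ − ⌊15334/636⌋ = 24 − 24 = 0

00010010001001000100100100010010001001001000100100010010010001001000100100100010010
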